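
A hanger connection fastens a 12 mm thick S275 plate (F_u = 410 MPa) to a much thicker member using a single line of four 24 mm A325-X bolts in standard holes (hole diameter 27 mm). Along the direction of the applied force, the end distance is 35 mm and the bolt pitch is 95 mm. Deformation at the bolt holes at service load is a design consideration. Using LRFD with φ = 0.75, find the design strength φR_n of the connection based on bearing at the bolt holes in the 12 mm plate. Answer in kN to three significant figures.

Per bolt r_n = 1.2 l_c t F_u ≤ 2.4 d t F_u; upper limit = 2.4 × 24 × 12 × 410 / 1000 = 283.4 kN.
Edge bolt: l_c = 35 − 27/2 = 21.5 mm → 1.2 × 21.5 × 12 × 410 / 1000 = 126.9 → r_n = 126.9 kN.
Interior bolts: l_c = 95 − 27 = 68 mm → 1.2 × 68 × 12 × 410 / 1000 = 401.5 → r_n = 283.4 kN.
R_n = 1 × 126.9 + 3 × 283.4 = 977.1 kN.
Design strength φR_n = 0.75 × 977.1 = 733 kN.

733 kN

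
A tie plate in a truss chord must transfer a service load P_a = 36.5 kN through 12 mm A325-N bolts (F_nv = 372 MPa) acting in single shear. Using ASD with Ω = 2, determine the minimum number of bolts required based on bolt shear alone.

2 bolts

A_b = π·12²/4 = 113.1 mm².
Per-bolt allowable strength R_n/Ω = 372 × 113.1 × 1 / 1000 / 2 = 21.04 kN.
n ≥ 36.5 / 21.04 = 1.735 → use 2 bolts.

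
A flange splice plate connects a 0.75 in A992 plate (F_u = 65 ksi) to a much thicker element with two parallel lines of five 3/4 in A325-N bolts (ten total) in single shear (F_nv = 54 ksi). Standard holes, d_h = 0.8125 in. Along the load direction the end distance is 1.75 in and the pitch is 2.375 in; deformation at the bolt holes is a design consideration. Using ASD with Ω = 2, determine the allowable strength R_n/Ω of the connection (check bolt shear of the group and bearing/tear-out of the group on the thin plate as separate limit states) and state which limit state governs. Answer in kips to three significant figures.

119 kips (bolt shear governs)

Bolt shear: A_b = π·0.75²/4 = 0.4418 in²; R_n = 54 × 0.4418 × 10 × 1 = 238.6 kips → 238.6 / 2 = 119 kips.
Bearing (1.2 l_c t F_u ≤ 2.4 d t F_u): upper limit = 2.4·0.75·0.75·65 = 87.75 kips.
  Edge l_c = 1.75 − 0.8125/2 = 1.344 → r_n = 78.61 kips; interior l_c = 2.375 − 0.8125 = 1.562 → r_n = 87.75 kips.
  R_n,bearing = 2·78.61 + 8·87.75 = 859.2 kips → 859.2 / 2 = 430 kips.
Bolt shear governs: 119 kips.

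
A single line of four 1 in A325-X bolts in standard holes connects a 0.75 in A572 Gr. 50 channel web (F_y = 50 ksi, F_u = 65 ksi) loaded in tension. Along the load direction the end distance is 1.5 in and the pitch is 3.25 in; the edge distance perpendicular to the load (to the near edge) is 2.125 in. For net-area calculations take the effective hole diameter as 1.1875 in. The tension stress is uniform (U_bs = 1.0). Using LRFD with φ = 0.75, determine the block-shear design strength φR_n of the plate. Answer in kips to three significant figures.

Shear plane L_v = 1.5 + 3·3.25 = 11.25 in; A_gv = 11.25 × 0.75 = 8.438 in².
A_nv = (11.25 − 3.5·1.1875) × 0.75 = 5.32 in².
A_nt = (2.125 − 0.5·1.1875) × 0.75 = 1.148 in².
0.6 F_u A_nv = 207.5 kips; 0.6 F_y A_gv = 253.1 kips → shear rupture governs the shear term.
R_n = 207.5 + 1.0 × 65 × 1.148 = 282.1 kips.
Design strength φR_n = 0.75 × 282.1 = 212 kips.

212 kips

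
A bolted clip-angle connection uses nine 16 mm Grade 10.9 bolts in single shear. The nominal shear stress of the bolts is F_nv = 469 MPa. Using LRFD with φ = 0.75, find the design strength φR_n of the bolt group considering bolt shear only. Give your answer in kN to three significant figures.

637 kN

A_b = π × 16² / 4 = 201.1 mm².
R_n = F_nv · A_b · n · n_s = 469 × 201.1 × 9 × 1 / 1000 = 848.7 kN.
Design strength φR_n = 0.75 × 848.7 = 637 kN.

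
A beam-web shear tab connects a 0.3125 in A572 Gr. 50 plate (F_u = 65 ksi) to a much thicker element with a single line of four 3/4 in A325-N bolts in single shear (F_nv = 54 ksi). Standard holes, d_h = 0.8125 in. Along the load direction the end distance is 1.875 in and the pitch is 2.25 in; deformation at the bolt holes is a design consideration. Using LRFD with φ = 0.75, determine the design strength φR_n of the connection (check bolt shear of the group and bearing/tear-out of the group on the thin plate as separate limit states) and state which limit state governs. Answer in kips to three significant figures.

Bolt shear: A_b = π·0.75²/4 = 0.4418 in²; R_n = 54 × 0.4418 × 4 × 1 = 95.43 kips → 0.75 × 95.43 = 71.6 kips.
Bearing (1.2 l_c t F_u ≤ 2.4 d t F_u): upper limit = 2.4·0.75·0.3125·65 = 36.56 kips.
  Edge l_c = 1.875 − 0.8125/2 = 1.469 → r_n = 35.8 kips; interior l_c = 2.25 − 0.8125 = 1.438 → r_n = 35.04 kips.
  R_n,bearing = 1·35.8 + 3·35.04 = 140.9 kips → 0.75 × 140.9 = 106 kips.
Bolt shear governs: 71.6 kips.

71.6 kips (bolt shear governs)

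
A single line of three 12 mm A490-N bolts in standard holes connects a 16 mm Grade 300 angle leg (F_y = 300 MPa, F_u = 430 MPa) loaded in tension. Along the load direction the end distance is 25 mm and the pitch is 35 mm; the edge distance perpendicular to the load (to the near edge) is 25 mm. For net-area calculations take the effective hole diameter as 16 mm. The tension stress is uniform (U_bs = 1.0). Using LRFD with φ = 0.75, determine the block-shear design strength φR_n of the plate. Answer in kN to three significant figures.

Shear plane L_v = 25 + 2·35 = 95 mm; A_gv = 95 × 16 = 1520 mm².
A_nv = (95 − 2.5·16) × 16 = 880 mm².
A_nt = (25 − 0.5·16) × 16 = 272 mm².
0.6 F_u A_nv = 227 kN; 0.6 F_y A_gv = 273.6 kN → shear rupture governs the shear term.
R_n = 227 + 1.0 × 430 × 272 / 1000 = 344 kN.
Design strength φR_n = 0.75 × 344 = 258 kN.

258 kN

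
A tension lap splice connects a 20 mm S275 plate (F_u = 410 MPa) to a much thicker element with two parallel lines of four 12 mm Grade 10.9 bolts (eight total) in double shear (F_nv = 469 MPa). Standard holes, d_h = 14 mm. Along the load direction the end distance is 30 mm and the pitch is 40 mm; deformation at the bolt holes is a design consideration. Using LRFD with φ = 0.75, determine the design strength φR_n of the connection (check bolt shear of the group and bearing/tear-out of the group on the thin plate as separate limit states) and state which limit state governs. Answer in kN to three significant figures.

Bolt shear: A_b = π·12²/4 = 113.1 mm²; R_n = 469 × 113.1 × 8 × 2 / 1000 = 848.7 kN → 0.75 × 848.7 = 637 kN.
Bearing (1.2 l_c t F_u ≤ 2.4 d t F_u): upper limit = 2.4·12·20·410 / 1000 = 236.2 kN.
  Edge l_c = 30 − 14/2 = 23 → r_n = 226.3 kN; interior l_c = 40 − 14 = 26 → r_n = 236.2 kN.
  R_n,bearing = 2·226.3 + 6·236.2 = 1870 kN → 0.75 × 1870 = 1400 kN.
Bolt shear governs: 637 kN.

637 kN (bolt shear governs)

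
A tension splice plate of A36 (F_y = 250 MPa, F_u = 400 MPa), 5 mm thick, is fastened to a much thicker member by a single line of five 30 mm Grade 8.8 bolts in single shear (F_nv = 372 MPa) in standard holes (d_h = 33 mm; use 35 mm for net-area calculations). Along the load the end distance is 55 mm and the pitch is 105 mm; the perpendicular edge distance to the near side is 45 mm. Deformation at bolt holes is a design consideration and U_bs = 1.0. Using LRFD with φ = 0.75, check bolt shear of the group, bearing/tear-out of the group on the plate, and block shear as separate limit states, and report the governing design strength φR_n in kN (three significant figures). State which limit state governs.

308 kN (block shear governs)

Bolt shear: A_b = π·30²/4 = 706.9 mm²; R_n = 372 × 706.9 × 5 × 1 / 1000 = 1315 kN → 0.75 × 1315 = 986 kN.
Bearing: edge l_c = 38.5, r_n = 92.4 kN; interior l_c = 72, r_n = 144 kN; R_n = 92.4 + 4·144 = 668.4 kN → 501 kN.
Block shear: A_gv = 2375, A_nv = 1588, A_nt = 137.5 mm²; R_n = min(0.6F_uA_nv, 0.6F_yA_gv) + U_bs·F_u·A_nt = 411.2 kN → 308 kN.
Block shear governs: 308 kN.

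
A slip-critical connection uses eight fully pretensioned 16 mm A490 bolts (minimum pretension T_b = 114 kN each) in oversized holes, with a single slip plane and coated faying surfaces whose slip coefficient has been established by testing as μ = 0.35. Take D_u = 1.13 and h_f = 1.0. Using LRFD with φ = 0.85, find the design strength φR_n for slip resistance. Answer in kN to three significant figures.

R_n = μ · D_u · h_f · T_b · n_s · n_b = 0.35 × 1.13 × 1.0 × 114 × 1 × 8 = 360.7 kN.
Design strength φR_n = 0.85 × 360.7 = 307 kN.

307 kN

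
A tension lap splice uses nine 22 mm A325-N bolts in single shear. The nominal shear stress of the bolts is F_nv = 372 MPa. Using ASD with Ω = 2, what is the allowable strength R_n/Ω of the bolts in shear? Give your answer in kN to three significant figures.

636 kN

A_b = π × 22² / 4 = 380.1 mm².
R_n = F_nv · A_b · n · n_s = 372 × 380.1 × 9 × 1 / 1000 = 1273 kN.
Allowable strength R_n/Ω = 1273 / 2 = 636 kN.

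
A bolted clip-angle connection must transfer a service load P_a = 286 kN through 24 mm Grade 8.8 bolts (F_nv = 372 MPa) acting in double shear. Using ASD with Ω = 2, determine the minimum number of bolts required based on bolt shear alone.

A_b = π·24²/4 = 452.4 mm².
Per-bolt allowable strength R_n/Ω = 372 × 452.4 × 2 / 1000 / 2 = 168.3 kN.
n ≥ 286 / 168.3 = 1.699 → use 2 bolts.

2 bolts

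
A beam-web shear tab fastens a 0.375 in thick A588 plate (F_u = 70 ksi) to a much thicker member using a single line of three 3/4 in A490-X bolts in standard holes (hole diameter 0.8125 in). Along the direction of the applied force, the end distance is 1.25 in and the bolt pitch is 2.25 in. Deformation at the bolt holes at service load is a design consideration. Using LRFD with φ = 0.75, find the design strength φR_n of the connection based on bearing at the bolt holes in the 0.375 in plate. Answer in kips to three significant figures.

Per bolt r_n = 1.2 l_c t F_u ≤ 2.4 d t F_u; upper limit = 2.4 × 0.75 × 0.375 × 70 = 47.25 kips.
Edge bolt: l_c = 1.25 − 0.8125/2 = 0.8438 in → 1.2 × 0.8438 × 0.375 × 70 = 26.58 → r_n = 26.58 kips.
Interior bolts: l_c = 2.25 − 0.8125 = 1.438 in → 1.2 × 1.438 × 0.375 × 70 = 45.28 → r_n = 45.28 kips.
R_n = 1 × 26.58 + 2 × 45.28 = 117.1 kips.
Design strength φR_n = 0.75 × 117.1 = 87.9 kips.

87.9 kips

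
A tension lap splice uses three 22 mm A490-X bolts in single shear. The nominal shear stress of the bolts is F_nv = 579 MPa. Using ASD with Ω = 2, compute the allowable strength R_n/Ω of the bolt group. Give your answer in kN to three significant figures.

330 kN

A_b = π × 22² / 4 = 380.1 mm².
R_n = F_nv · A_b · n · n_s = 579 × 380.1 × 3 × 1 / 1000 = 660.3 kN.
Allowable strength R_n/Ω = 660.3 / 2 = 330 kN.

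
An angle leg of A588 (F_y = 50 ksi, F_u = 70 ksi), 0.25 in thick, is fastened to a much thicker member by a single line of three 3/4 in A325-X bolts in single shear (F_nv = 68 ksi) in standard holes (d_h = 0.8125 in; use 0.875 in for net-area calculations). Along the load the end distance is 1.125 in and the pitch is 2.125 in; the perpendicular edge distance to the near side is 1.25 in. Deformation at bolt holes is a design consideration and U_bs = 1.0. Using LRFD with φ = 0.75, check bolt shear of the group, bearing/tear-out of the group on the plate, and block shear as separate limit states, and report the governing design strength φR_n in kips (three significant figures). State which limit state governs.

35.8 kips (block shear governs)

Bolt shear: A_b = π·0.75²/4 = 0.4418 in²; R_n = 68 × 0.4418 × 3 × 1 = 90.12 kips → 0.75 × 90.12 = 67.6 kips.
Bearing: edge l_c = 0.7188, r_n = 15.09 kips; interior l_c = 1.312, r_n = 27.56 kips; R_n = 15.09 + 2·27.56 = 70.22 kips → 52.7 kips.
Block shear: A_gv = 1.344, A_nv = 0.7969, A_nt = 0.2031 in²; R_n = min(0.6F_uA_nv, 0.6F_yA_gv) + U_bs·F_u·A_nt = 47.69 kips → 35.8 kips.
Block shear governs: 35.8 kips.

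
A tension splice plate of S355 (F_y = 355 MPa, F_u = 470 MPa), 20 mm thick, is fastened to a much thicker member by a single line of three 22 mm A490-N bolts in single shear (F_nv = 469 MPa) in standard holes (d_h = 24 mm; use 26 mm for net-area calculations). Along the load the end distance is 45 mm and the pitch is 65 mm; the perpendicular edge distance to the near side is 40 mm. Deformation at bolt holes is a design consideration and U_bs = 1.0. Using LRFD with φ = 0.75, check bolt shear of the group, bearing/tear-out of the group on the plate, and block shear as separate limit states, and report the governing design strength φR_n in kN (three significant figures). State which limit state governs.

Bolt shear: A_b = π·22²/4 = 380.1 mm²; R_n = 469 × 380.1 × 3 × 1 / 1000 = 534.8 kN → 0.75 × 534.8 = 401 kN.
Bearing: edge l_c = 33, r_n = 372.2 kN; interior l_c = 41, r_n = 462.5 kN; R_n = 372.2 + 2·462.5 = 1297 kN → 973 kN.
Block shear: A_gv = 3500, A_nv = 2200, A_nt = 540 mm²; R_n = min(0.6F_uA_nv, 0.6F_yA_gv) + U_bs·F_u·A_nt = 874.2 kN → 656 kN.
Bolt shear governs: 401 kN.

401 kN (bolt shear governs)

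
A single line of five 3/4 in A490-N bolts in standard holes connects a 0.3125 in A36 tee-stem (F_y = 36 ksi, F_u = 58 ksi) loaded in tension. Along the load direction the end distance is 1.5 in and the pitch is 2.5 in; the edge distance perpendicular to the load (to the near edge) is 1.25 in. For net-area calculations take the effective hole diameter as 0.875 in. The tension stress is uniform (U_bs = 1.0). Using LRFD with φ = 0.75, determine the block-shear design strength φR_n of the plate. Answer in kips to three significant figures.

Shear plane L_v = 1.5 + 4·2.5 = 11.5 in; A_gv = 11.5 × 0.3125 = 3.594 in².
A_nv = (11.5 − 4.5·0.875) × 0.3125 = 2.363 in².
A_nt = (1.25 − 0.5·0.875) × 0.3125 = 0.2539 in².
0.6 F_u A_nv = 82.24 kips; 0.6 F_y A_gv = 77.62 kips → shear yielding governs the shear term.
R_n = 77.62 + 1.0 × 58 × 0.2539 = 92.35 kips.
Design strength φR_n = 0.75 × 92.35 = 69.3 kips.

69.3 kips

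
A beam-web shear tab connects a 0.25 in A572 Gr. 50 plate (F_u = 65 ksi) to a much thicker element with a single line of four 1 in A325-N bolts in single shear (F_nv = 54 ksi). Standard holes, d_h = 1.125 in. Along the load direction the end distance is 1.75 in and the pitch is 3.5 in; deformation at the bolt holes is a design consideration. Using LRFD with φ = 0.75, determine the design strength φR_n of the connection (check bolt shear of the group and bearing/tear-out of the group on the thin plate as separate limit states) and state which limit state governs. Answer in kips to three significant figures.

105 kips (bearing governs)

Bolt shear: A_b = π·1²/4 = 0.7854 in²; R_n = 54 × 0.7854 × 4 × 1 = 169.6 kips → 0.75 × 169.6 = 127 kips.
Bearing (1.2 l_c t F_u ≤ 2.4 d t F_u): upper limit = 2.4·1·0.25·65 = 39 kips.
  Edge l_c = 1.75 − 1.125/2 = 1.188 → r_n = 23.16 kips; interior l_c = 3.5 − 1.125 = 2.375 → r_n = 39 kips.
  R_n,bearing = 1·23.16 + 3·39 = 140.2 kips → 0.75 × 140.2 = 105 kips.
Bearing governs: 105 kips.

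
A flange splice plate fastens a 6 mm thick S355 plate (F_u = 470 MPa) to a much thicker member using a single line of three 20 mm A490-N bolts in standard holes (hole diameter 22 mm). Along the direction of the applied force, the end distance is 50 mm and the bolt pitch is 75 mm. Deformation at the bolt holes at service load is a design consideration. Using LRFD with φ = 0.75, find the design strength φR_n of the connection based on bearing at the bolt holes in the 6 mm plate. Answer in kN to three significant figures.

302 kN

Per bolt r_n = 1.2 l_c t F_u ≤ 2.4 d t F_u; upper limit = 2.4 × 20 × 6 × 470 / 1000 = 135.4 kN.
Edge bolt: l_c = 50 − 22/2 = 39 mm → 1.2 × 39 × 6 × 470 / 1000 = 132 → r_n = 132 kN.
Interior bolts: l_c = 75 − 22 = 53 mm → 1.2 × 53 × 6 × 470 / 1000 = 179.4 → r_n = 135.4 kN.
R_n = 1 × 132 + 2 × 135.4 = 402.7 kN.
Design strength φR_n = 0.75 × 402.7 = 302 kN.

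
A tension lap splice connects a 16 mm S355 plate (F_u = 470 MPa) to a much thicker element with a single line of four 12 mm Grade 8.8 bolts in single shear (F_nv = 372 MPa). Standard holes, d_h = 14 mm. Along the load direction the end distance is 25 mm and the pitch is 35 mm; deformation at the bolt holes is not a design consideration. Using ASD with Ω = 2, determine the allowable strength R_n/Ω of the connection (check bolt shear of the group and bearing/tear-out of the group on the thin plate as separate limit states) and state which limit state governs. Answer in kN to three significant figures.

Bolt shear: A_b = π·12²/4 = 113.1 mm²; R_n = 372 × 113.1 × 4 × 1 / 1000 = 168.3 kN → 168.3 / 2 = 84.1 kN.
Bearing (1.5 l_c t F_u ≤ 3.0 d t F_u): upper limit = 3.0·12·16·470 / 1000 = 270.7 kN.
  Edge l_c = 25 − 14/2 = 18 → r_n = 203 kN; interior l_c = 35 − 14 = 21 → r_n = 236.9 kN.
  R_n,bearing = 1·203 + 3·236.9 = 913.7 kN → 913.7 / 2 = 457 kN.
Bolt shear governs: 84.1 kN.

84.1 kN (bolt shear governs)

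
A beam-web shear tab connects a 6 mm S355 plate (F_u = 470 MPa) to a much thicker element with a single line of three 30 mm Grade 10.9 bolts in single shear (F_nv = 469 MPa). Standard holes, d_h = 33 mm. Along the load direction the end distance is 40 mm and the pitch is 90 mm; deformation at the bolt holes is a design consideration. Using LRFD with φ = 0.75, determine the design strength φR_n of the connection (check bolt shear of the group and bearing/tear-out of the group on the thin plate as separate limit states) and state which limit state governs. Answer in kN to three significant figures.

349 kN (bearing governs)

Bolt shear: A_b = π·30²/4 = 706.9 mm²; R_n = 469 × 706.9 × 3 × 1 / 1000 = 994.5 kN → 0.75 × 994.5 = 746 kN.
Bearing (1.2 l_c t F_u ≤ 2.4 d t F_u): upper limit = 2.4·30·6·470 / 1000 = 203 kN.
  Edge l_c = 40 − 33/2 = 23.5 → r_n = 79.52 kN; interior l_c = 90 − 33 = 57 → r_n = 192.9 kN.
  R_n,bearing = 1·79.52 + 2·192.9 = 465.3 kN → 0.75 × 465.3 = 349 kN.
Bearing governs: 349 kN.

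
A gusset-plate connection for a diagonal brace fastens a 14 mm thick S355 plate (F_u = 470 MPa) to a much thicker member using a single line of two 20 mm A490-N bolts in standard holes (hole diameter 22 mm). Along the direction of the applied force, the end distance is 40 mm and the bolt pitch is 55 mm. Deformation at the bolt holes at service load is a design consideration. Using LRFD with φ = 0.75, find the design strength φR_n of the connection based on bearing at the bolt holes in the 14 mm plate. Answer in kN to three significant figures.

367 kN

Per bolt r_n = 1.2 l_c t F_u ≤ 2.4 d t F_u; upper limit = 2.4 × 20 × 14 × 470 / 1000 = 315.8 kN.
Edge bolt: l_c = 40 − 22/2 = 29 mm → 1.2 × 29 × 14 × 470 / 1000 = 229 → r_n = 229 kN.
Interior bolts: l_c = 55 − 22 = 33 mm → 1.2 × 33 × 14 × 470 / 1000 = 260.6 → r_n = 260.6 kN.
R_n = 1 × 229 + 1 × 260.6 = 489.6 kN.
Design strength φR_n = 0.75 × 489.6 = 367 kN.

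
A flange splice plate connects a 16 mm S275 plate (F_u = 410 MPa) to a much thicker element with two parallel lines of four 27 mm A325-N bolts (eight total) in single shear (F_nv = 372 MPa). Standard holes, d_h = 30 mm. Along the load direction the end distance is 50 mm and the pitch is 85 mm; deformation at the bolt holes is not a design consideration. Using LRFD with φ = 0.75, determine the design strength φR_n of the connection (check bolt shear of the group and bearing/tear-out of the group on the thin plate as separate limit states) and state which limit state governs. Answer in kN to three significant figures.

1280 kN (bolt shear governs)

Bolt shear: A_b = π·27²/4 = 572.6 mm²; R_n = 372 × 572.6 × 8 × 1 / 1000 = 1704 kN → 0.75 × 1704 = 1280 kN.
Bearing (1.5 l_c t F_u ≤ 3.0 d t F_u): upper limit = 3.0·27·16·410 / 1000 = 531.4 kN.
  Edge l_c = 50 − 30/2 = 35 → r_n = 344.4 kN; interior l_c = 85 − 30 = 55 → r_n = 531.4 kN.
  R_n,bearing = 2·344.4 + 6·531.4 = 3877 kN → 0.75 × 3877 = 2910 kN.
Bolt shear governs: 1280 kN.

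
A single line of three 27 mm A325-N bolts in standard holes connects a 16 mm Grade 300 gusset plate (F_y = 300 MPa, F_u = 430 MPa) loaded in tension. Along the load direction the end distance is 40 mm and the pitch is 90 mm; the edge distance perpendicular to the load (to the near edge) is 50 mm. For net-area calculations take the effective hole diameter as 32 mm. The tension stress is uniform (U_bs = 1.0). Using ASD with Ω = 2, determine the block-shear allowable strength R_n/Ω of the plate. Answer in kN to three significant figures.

406 kN

Shear plane L_v = 40 + 2·90 = 220 mm; A_gv = 220 × 16 = 3520 mm².
A_nv = (220 − 2.5·32) × 16 = 2240 mm².
A_nt = (50 − 0.5·32) × 16 = 544 mm².
0.6 F_u A_nv = 577.9 kN; 0.6 F_y A_gv = 633.6 kN → shear rupture governs the shear term.
R_n = 577.9 + 1.0 × 430 × 544 / 1000 = 811.8 kN.
Allowable strength R_n/Ω = 811.8 / 2 = 406 kN.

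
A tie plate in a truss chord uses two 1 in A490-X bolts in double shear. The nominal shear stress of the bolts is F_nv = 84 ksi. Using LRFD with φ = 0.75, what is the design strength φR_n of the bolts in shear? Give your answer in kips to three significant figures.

A_b = π × 1² / 4 = 0.7854 in².
R_n = F_nv · A_b · n · n_s = 84 × 0.7854 × 2 × 2 = 263.9 kips.
Design strength φR_n = 0.75 × 263.9 = 198 kips.

198 kips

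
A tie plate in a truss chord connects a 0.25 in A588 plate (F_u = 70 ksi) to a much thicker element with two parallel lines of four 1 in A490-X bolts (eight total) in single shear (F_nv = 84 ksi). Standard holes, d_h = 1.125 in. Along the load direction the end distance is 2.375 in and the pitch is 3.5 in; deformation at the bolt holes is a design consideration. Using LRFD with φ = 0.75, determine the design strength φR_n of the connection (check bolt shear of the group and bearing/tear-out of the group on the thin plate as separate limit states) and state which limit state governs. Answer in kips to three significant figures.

246 kips (bearing governs)

Bolt shear: A_b = π·1²/4 = 0.7854 in²; R_n = 84 × 0.7854 × 8 × 1 = 527.8 kips → 0.75 × 527.8 = 396 kips.
Bearing (1.2 l_c t F_u ≤ 2.4 d t F_u): upper limit = 2.4·1·0.25·70 = 42 kips.
  Edge l_c = 2.375 − 1.125/2 = 1.812 → r_n = 38.06 kips; interior l_c = 3.5 − 1.125 = 2.375 → r_n = 42 kips.
  R_n,bearing = 2·38.06 + 6·42 = 328.1 kips → 0.75 × 328.1 = 246 kips.
Bearing governs: 246 kips.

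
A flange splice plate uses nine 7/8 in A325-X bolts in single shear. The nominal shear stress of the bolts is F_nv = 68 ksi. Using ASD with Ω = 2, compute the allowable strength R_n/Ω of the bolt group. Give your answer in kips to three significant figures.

184 kips

A_b = π × 0.875² / 4 = 0.6013 in².
R_n = F_nv · A_b · n · n_s = 68 × 0.6013 × 9 × 1 = 368 kips.
Allowable strength R_n/Ω = 368 / 2 = 184 kips.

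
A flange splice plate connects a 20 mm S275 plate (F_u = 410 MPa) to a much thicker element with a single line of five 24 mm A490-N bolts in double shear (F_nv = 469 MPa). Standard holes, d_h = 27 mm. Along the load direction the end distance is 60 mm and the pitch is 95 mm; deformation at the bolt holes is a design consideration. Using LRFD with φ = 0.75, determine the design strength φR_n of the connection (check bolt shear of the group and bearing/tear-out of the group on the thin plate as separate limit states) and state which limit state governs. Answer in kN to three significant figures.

Bolt shear: A_b = π·24²/4 = 452.4 mm²; R_n = 469 × 452.4 × 5 × 2 / 1000 = 2122 kN → 0.75 × 2122 = 1590 kN.
Bearing (1.2 l_c t F_u ≤ 2.4 d t F_u): upper limit = 2.4·24·20·410 / 1000 = 472.3 kN.
  Edge l_c = 60 − 27/2 = 46.5 → r_n = 457.6 kN; interior l_c = 95 − 27 = 68 → r_n = 472.3 kN.
  R_n,bearing = 1·457.6 + 4·472.3 = 2347 kN → 0.75 × 2347 = 1760 kN.
Bolt shear governs: 1590 kN.

1590 kN (bolt shear governs)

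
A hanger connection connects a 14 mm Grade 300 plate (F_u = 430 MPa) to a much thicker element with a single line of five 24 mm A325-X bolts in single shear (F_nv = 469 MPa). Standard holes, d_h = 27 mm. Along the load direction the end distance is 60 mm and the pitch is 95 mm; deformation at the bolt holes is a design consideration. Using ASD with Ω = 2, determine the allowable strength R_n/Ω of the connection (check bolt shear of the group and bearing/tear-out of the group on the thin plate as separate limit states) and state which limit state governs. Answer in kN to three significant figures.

Bolt shear: A_b = π·24²/4 = 452.4 mm²; R_n = 469 × 452.4 × 5 × 1 / 1000 = 1061 kN → 1061 / 2 = 530 kN.
Bearing (1.2 l_c t F_u ≤ 2.4 d t F_u): upper limit = 2.4·24·14·430 / 1000 = 346.8 kN.
  Edge l_c = 60 − 27/2 = 46.5 → r_n = 335.9 kN; interior l_c = 95 − 27 = 68 → r_n = 346.8 kN.
  R_n,bearing = 1·335.9 + 4·346.8 = 1723 kN → 1723 / 2 = 861 kN.
Bolt shear governs: 530 kN.

530 kN (bolt shear governs)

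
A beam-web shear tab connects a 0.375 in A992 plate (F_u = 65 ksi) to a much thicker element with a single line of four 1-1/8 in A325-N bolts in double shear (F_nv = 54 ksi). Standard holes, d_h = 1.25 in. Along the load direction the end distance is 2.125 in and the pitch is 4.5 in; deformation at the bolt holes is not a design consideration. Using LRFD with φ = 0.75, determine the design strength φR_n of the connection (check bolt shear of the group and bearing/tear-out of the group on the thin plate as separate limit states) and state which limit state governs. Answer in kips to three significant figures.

Bolt shear: A_b = π·1.125²/4 = 0.994 in²; R_n = 54 × 0.994 × 4 × 2 = 429.4 kips → 0.75 × 429.4 = 322 kips.
Bearing (1.5 l_c t F_u ≤ 3.0 d t F_u): upper limit = 3.0·1.125·0.375·65 = 82.27 kips.
  Edge l_c = 2.125 − 1.25/2 = 1.5 → r_n = 54.84 kips; interior l_c = 4.5 − 1.25 = 3.25 → r_n = 82.27 kips.
  R_n,bearing = 1·54.84 + 3·82.27 = 301.6 kips → 0.75 × 301.6 = 226 kips.
Bearing governs: 226 kips.

226 kips (bearing governs)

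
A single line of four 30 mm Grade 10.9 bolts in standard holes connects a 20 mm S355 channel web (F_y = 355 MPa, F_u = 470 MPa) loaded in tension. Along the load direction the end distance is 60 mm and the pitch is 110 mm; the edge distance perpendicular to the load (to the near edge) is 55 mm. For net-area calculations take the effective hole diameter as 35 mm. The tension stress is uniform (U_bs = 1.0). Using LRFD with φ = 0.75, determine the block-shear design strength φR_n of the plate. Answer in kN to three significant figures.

1400 kN

Shear plane L_v = 60 + 3·110 = 390 mm; A_gv = 390 × 20 = 7800 mm².
A_nv = (390 − 3.5·35) × 20 = 5350 mm².
A_nt = (55 − 0.5·35) × 20 = 750 mm².
0.6 F_u A_nv = 1509 kN; 0.6 F_y A_gv = 1661 kN → shear rupture governs the shear term.
R_n = 1509 + 1.0 × 470 × 750 / 1000 = 1861 kN.
Design strength φR_n = 0.75 × 1861 = 1400 kN.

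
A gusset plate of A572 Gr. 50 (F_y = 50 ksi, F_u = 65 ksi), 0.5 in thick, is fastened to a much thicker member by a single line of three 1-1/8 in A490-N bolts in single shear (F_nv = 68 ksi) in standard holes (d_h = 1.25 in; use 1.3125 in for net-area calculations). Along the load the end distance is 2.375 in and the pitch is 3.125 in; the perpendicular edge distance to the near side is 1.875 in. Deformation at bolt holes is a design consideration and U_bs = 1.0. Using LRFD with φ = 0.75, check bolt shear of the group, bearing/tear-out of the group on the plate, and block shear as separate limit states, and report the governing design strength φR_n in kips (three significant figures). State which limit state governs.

108 kips (block shear governs)

Bolt shear: A_b = π·1.125²/4 = 0.994 in²; R_n = 68 × 0.994 × 3 × 1 = 202.8 kips → 0.75 × 202.8 = 152 kips.
Bearing: edge l_c = 1.75, r_n = 68.25 kips; interior l_c = 1.875, r_n = 73.12 kips; R_n = 68.25 + 2·73.12 = 214.5 kips → 161 kips.
Block shear: A_gv = 4.312, A_nv = 2.672, A_nt = 0.6094 in²; R_n = min(0.6F_uA_nv, 0.6F_yA_gv) + U_bs·F_u·A_nt = 143.8 kips → 108 kips.
Block shear governs: 108 kips.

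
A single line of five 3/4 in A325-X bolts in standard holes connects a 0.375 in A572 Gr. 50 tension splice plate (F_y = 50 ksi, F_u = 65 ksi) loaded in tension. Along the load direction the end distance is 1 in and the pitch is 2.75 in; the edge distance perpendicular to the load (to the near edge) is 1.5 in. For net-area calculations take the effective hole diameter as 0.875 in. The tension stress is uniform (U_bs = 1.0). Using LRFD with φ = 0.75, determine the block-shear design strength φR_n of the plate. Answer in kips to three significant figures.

108 kips

Shear plane L_v = 1 + 4·2.75 = 12 in; A_gv = 12 × 0.375 = 4.5 in².
A_nv = (12 − 4.5·0.875) × 0.375 = 3.023 in².
A_nt = (1.5 − 0.5·0.875) × 0.375 = 0.3984 in².
0.6 F_u A_nv = 117.9 kips; 0.6 F_y A_gv = 135 kips → shear rupture governs the shear term.
R_n = 117.9 + 1.0 × 65 × 0.3984 = 143.8 kips.
Design strength φR_n = 0.75 × 143.8 = 108 kips.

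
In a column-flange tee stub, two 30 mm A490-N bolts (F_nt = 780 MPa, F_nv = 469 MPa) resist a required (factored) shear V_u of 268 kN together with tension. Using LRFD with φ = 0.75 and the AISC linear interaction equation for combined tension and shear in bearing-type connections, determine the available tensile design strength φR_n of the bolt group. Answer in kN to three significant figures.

A_b = π·30²/4 = 706.9 mm²; f_rv = 268 × 1000 / (2 × 706.9) = 189.6 MPa.
F'_nt = 1.3 F_nt − (F_nt / φF_nv) f_rv = 1.3·780 − (780/(0.75·469))·189.6 = 593.6 MPa, capped at F_nt → F'_nt = 593.6 MPa.
R_n = F'_nt · A_b · n = 593.6 × 706.9 × 2 / 1000 = 839.2 kN.
Design strength φR_n = 0.75 × 839.2 = 629 kN.

629 kN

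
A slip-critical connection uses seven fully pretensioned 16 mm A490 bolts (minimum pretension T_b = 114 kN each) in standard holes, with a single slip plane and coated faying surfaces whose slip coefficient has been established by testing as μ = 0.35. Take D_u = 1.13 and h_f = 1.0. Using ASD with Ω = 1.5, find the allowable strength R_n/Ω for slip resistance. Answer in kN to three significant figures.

R_n = μ · D_u · h_f · T_b · n_s · n_b = 0.35 × 1.13 × 1.0 × 114 × 1 × 7 = 315.6 kN.
Allowable strength R_n/Ω = 315.6 / 1.5 = 210 kN.

210 kN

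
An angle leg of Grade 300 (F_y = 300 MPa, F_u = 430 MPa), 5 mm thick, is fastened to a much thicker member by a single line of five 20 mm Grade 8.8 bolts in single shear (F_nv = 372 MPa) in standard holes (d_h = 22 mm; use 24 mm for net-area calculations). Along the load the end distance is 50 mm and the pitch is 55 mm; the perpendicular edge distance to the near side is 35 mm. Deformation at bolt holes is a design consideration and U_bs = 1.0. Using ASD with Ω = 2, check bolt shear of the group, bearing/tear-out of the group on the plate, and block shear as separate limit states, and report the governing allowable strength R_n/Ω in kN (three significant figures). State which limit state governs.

129 kN (block shear governs)

Bolt shear: A_b = π·20²/4 = 314.2 mm²; R_n = 372 × 314.2 × 5 × 1 / 1000 = 584.3 kN → 584.3 / 2 = 292 kN.
Bearing: edge l_c = 39, r_n = 100.6 kN; interior l_c = 33, r_n = 85.14 kN; R_n = 100.6 + 4·85.14 = 441.2 kN → 221 kN.
Block shear: A_gv = 1350, A_nv = 810, A_nt = 115 mm²; R_n = min(0.6F_uA_nv, 0.6F_yA_gv) + U_bs·F_u·A_nt = 258.4 kN → 129 kN.
Block shear governs: 129 kN.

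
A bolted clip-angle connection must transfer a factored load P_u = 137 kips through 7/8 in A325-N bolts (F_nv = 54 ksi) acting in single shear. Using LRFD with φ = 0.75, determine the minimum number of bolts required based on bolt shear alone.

A_b = π·0.875²/4 = 0.6013 in².
Per-bolt design strength φR_n = 0.75 × 54 × 0.6013 × 1 = 24.35 kips.
n ≥ 137 / 24.35 = 5.625 → use 6 bolts.

6 bolts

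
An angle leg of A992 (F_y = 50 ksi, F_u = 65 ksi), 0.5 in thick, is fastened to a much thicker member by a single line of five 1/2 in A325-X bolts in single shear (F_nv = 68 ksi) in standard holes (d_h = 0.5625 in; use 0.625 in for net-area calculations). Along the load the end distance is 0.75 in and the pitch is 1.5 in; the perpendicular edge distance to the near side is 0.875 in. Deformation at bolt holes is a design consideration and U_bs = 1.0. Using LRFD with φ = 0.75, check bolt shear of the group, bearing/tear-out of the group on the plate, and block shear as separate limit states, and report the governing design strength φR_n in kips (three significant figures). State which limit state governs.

Bolt shear: A_b = π·0.5²/4 = 0.1963 in²; R_n = 68 × 0.1963 × 5 × 1 = 66.76 kips → 0.75 × 66.76 = 50.1 kips.
Bearing: edge l_c = 0.4688, r_n = 18.28 kips; interior l_c = 0.9375, r_n = 36.56 kips; R_n = 18.28 + 4·36.56 = 164.5 kips → 123 kips.
Block shear: A_gv = 3.375, A_nv = 1.969, A_nt = 0.2812 in²; R_n = min(0.6F_uA_nv, 0.6F_yA_gv) + U_bs·F_u·A_nt = 95.06 kips → 71.3 kips.
Bolt shear governs: 50.1 kips.

50.1 kips (bolt shear governs)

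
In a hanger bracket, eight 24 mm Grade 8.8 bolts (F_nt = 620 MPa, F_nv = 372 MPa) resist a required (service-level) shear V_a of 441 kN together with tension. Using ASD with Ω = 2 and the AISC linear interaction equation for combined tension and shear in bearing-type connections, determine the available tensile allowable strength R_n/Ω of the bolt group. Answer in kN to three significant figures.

724 kN

A_b = π·24²/4 = 452.4 mm²; f_rv = 441 × 1000 / (8 × 452.4) = 121.9 MPa.
F'_nt = 1.3 F_nt − (Ω F_nt / F_nv) f_rv = 1.3·620 − (2·620/372)·121.9 = 399.8 MPa, capped at F_nt → F'_nt = 399.8 MPa.
R_n = F'_nt · A_b · n = 399.8 × 452.4 × 8 / 1000 = 1447 kN.
Allowable strength R_n/Ω = 1447 / 2 = 724 kN.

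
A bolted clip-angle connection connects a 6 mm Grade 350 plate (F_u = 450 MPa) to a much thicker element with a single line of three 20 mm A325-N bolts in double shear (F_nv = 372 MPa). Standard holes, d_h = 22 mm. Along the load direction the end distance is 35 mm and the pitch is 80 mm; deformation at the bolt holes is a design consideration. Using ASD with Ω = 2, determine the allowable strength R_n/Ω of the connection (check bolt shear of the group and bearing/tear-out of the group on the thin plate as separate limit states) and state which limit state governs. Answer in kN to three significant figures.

Bolt shear: A_b = π·20²/4 = 314.2 mm²; R_n = 372 × 314.2 × 3 × 2 / 1000 = 701.2 kN → 701.2 / 2 = 351 kN.
Bearing (1.2 l_c t F_u ≤ 2.4 d t F_u): upper limit = 2.4·20·6·450 / 1000 = 129.6 kN.
  Edge l_c = 35 − 22/2 = 24 → r_n = 77.76 kN; interior l_c = 80 − 22 = 58 → r_n = 129.6 kN.
  R_n,bearing = 1·77.76 + 2·129.6 = 337 kN → 337 / 2 = 168 kN.
Bearing governs: 168 kN.

168 kN (bearing governs)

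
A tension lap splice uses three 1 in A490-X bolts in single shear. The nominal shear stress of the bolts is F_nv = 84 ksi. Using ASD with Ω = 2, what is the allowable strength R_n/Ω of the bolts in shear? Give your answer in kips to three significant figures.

A_b = π × 1² / 4 = 0.7854 in².
R_n = F_nv · A_b · n · n_s = 84 × 0.7854 × 3 × 1 = 197.9 kips.
Allowable strength R_n/Ω = 197.9 / 2 = 99 kips.

99 kips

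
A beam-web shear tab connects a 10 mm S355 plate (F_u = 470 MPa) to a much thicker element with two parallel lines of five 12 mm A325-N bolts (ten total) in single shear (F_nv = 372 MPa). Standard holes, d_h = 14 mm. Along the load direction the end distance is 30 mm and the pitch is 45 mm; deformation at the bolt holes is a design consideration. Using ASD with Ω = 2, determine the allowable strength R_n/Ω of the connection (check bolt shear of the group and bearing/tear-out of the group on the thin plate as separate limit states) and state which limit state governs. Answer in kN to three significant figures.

Bolt shear: A_b = π·12²/4 = 113.1 mm²; R_n = 372 × 113.1 × 10 × 1 / 1000 = 420.7 kN → 420.7 / 2 = 210 kN.
Bearing (1.2 l_c t F_u ≤ 2.4 d t F_u): upper limit = 2.4·12·10·470 / 1000 = 135.4 kN.
  Edge l_c = 30 − 14/2 = 23 → r_n = 129.7 kN; interior l_c = 45 − 14 = 31 → r_n = 135.4 kN.
  R_n,bearing = 2·129.7 + 8·135.4 = 1342 kN → 1342 / 2 = 671 kN.
Bolt shear governs: 210 kN.

210 kN (bolt shear governs)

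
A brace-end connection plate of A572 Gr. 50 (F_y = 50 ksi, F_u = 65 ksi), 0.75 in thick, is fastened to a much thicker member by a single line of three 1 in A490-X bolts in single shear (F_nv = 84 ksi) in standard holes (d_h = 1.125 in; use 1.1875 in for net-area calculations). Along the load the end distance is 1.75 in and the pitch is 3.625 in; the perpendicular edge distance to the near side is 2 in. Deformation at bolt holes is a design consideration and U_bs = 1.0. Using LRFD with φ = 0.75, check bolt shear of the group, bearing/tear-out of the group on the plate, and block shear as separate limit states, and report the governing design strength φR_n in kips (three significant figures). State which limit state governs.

148 kips (bolt shear governs)

Bolt shear: A_b = π·1²/4 = 0.7854 in²; R_n = 84 × 0.7854 × 3 × 1 = 197.9 kips → 0.75 × 197.9 = 148 kips.
Bearing: edge l_c = 1.188, r_n = 69.47 kips; interior l_c = 2.5, r_n = 117 kips; R_n = 69.47 + 2·117 = 303.5 kips → 228 kips.
Block shear: A_gv = 6.75, A_nv = 4.523, A_nt = 1.055 in²; R_n = min(0.6F_uA_nv, 0.6F_yA_gv) + U_bs·F_u·A_nt = 245 kips → 184 kips.
Bolt shear governs: 148 kips.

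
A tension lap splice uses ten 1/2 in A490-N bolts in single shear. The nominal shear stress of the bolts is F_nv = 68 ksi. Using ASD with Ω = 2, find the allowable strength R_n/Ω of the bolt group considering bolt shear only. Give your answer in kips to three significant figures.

A_b = π × 0.5² / 4 = 0.1963 in².
R_n = F_nv · A_b · n · n_s = 68 × 0.1963 × 10 × 1 = 133.5 kips.
Allowable strength R_n/Ω = 133.5 / 2 = 66.8 kips.

66.8 kips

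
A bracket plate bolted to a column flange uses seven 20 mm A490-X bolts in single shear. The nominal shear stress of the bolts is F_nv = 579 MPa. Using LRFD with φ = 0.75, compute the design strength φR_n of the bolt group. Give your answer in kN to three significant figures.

A_b = π × 20² / 4 = 314.2 mm².
R_n = F_nv · A_b · n · n_s = 579 × 314.2 × 7 × 1 / 1000 = 1273 kN.
Design strength φR_n = 0.75 × 1273 = 955 kN.

955 kN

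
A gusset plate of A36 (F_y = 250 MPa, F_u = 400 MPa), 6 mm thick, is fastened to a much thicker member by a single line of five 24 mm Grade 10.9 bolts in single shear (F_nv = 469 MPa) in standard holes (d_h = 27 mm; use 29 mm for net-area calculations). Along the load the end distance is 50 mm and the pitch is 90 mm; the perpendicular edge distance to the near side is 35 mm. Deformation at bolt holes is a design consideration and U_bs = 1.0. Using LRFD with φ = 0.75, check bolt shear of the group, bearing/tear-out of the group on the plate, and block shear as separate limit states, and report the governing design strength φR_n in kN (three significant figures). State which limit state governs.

314 kN (block shear governs)

Bolt shear: A_b = π·24²/4 = 452.4 mm²; R_n = 469 × 452.4 × 5 × 1 / 1000 = 1061 kN → 0.75 × 1061 = 796 kN.
Bearing: edge l_c = 36.5, r_n = 105.1 kN; interior l_c = 63, r_n = 138.2 kN; R_n = 105.1 + 4·138.2 = 658.1 kN → 494 kN.
Block shear: A_gv = 2460, A_nv = 1677, A_nt = 123 mm²; R_n = min(0.6F_uA_nv, 0.6F_yA_gv) + U_bs·F_u·A_nt = 418.2 kN → 314 kN.
Block shear governs: 314 kN.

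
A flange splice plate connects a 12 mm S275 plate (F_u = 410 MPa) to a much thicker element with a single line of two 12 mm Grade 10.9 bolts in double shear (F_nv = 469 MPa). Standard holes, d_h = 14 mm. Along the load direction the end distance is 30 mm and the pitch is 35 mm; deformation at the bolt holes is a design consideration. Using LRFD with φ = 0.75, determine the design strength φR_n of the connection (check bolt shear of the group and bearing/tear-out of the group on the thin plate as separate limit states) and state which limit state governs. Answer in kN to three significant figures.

Bolt shear: A_b = π·12²/4 = 113.1 mm²; R_n = 469 × 113.1 × 2 × 2 / 1000 = 212.2 kN → 0.75 × 212.2 = 159 kN.
Bearing (1.2 l_c t F_u ≤ 2.4 d t F_u): upper limit = 2.4·12·12·410 / 1000 = 141.7 kN.
  Edge l_c = 30 − 14/2 = 23 → r_n = 135.8 kN; interior l_c = 35 − 14 = 21 → r_n = 124 kN.
  R_n,bearing = 1·135.8 + 1·124 = 259.8 kN → 0.75 × 259.8 = 195 kN.
Bolt shear governs: 159 kN.

159 kN (bolt shear governs)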